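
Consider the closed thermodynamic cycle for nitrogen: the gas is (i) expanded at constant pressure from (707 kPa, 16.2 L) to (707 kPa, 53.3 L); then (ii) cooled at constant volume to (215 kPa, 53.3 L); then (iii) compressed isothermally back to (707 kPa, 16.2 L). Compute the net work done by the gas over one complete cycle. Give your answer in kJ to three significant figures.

W_net ≈ 12.6 kJ

Leg (i): W = PΔV = (707)(53.3 − 16.2) = 26230 J.
Leg (ii): W = 0.
Leg (iii): W = PᵢVᵢ ln(V_f/Vᵢ) = (11460) ln(16.2/53.3) = -13647 J.
W_net = 26230 − 13647 = 12582 J.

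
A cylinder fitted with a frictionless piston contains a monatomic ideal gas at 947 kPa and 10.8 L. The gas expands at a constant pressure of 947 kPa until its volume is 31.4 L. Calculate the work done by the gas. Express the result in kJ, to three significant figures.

Isobaric: W = P ΔV.
W = (947 kPa)(31.4 − 10.8 L) = (947)(20.6) = 19508 J.

W ≈ 19.5 kJ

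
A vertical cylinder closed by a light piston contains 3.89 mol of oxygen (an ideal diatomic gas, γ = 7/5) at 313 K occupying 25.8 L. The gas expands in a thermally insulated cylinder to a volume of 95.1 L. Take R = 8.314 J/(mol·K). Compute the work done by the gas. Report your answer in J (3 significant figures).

W ≈ 10300 J

Adiabatic: TV^(γ−1) = const with γ = 7/5.
T₂ = T₁ (V₁/V₂)^(γ−1) = 313 × (25.8/95.1)^0.4 = 313 × 0.5934 = 185.7 K.
W_by = nCᵥ(T₁ − T₂) = (3.89)(20.79)(313 − 185.7) = 10289 J.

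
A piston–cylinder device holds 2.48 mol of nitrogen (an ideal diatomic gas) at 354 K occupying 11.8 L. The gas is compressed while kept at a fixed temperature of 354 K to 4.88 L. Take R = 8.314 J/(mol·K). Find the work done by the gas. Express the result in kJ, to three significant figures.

Isothermal: W = nRT ln(V₂/V₁).
W = (2.48)(8.314)(354) × ln(4.88/11.8)
  = 7299 × -0.883
W_by_gas = -6445 J.

W ≈ -6.44 kJ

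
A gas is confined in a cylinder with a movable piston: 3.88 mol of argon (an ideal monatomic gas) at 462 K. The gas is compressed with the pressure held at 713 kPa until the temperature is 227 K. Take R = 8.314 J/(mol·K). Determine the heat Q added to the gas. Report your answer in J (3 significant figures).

Q ≈ -19000 J

Isobaric: W = nRΔT = (3.88)(8.314)(-235) = -7581 J.
ΔU = nCᵥΔT with Cᵥ = 3R/2: ΔU = (3.88)(12.47)(-235) = -11371 J.
Q = ΔU + W = -11371 − 7581 = -18952 J.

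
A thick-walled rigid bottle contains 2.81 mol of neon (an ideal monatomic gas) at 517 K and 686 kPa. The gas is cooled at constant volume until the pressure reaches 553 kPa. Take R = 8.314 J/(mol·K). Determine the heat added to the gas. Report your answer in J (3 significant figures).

Constant volume ⇒ W = 0, so Q = ΔU = nCᵥΔT with Cᵥ = 3R/2 = 12.47 J/(mol·K).
At constant V, T₂/T₁ = P₂/P₁ ⇒ ΔT = T₁(P₂/P₁ − 1) = 517·(553/686 − 1) = -100.2 K.
ΔU = (2.81)(12.47)(-100.2) = -3513 J.

Q ≈ -3510 J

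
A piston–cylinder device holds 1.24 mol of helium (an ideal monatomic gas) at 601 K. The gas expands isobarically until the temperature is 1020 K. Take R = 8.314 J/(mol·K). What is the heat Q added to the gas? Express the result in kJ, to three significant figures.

Isobaric: W = nRΔT = (1.24)(8.314)(419) = 4320 J.
ΔU = nCᵥΔT with Cᵥ = 3R/2: ΔU = (1.24)(12.47)(419) = 6479 J.
Q = ΔU + W = 6479 + 4320 = 10799 J.

Q ≈ 10.8 kJ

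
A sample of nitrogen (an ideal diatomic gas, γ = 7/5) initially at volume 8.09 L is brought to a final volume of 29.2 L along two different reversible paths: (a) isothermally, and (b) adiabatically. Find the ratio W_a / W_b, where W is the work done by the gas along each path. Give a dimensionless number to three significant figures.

Path (a) isothermal: W = P₁V₁ ln(V₂/V₁) → W_a/(P₁V₁) = 1.284.
Path (b) adiabatic: W = P₁V₁(1 − (V₁/V₂)^(γ−1))/(γ−1) → W_b/(P₁V₁) = 1.004.
W_a / W_b = 1.284 / 1.004 = 1.279.

W_a / W_b ≈ 1.28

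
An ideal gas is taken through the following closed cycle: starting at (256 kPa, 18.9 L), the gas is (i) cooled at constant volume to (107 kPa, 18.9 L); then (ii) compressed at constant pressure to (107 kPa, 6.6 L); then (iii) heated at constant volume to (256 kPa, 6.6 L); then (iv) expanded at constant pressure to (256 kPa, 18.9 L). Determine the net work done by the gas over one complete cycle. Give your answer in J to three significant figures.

Constant-volume legs do no work.
W(ii) = (107)(6.6 − 18.9) = -1316 J; W(iv) = (256)(18.9 − 6.6) = 3149 J.
W_net = -1316 + 3149 = 1833 J (the clockwise enclosed area).

W_net ≈ 1830 J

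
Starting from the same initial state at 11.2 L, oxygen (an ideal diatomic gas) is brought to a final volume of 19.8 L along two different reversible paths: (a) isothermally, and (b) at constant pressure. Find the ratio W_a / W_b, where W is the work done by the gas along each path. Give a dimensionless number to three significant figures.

W_a / W_b ≈ 0.742

Path (a) isothermal: W = P₁V₁ ln(V₂/V₁) → W_a/(P₁V₁) = 0.5698.
Path (b) isobaric: W = P₁(V₂ − V₁) → W_b/(P₁V₁) = 0.7679.
W_a / W_b = 0.5698 / 0.7679 = 0.742.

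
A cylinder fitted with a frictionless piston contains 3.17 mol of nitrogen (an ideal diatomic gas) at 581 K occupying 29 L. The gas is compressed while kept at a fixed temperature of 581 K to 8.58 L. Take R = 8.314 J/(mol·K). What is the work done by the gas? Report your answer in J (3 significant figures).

W ≈ -18600 J

Isothermal: W = nRT ln(V₂/V₁).
W = (3.17)(8.314)(581) × ln(8.58/29)
  = 15312 × -1.218
W_by_gas = -18648 J.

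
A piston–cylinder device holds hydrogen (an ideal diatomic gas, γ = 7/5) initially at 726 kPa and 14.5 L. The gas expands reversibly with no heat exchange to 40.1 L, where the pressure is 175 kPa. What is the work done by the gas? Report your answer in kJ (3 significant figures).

Adiabatic: W = (P₁V₁ − P₂V₂)/(γ − 1) with γ = 7/5.
P₁V₁ = 10527 J, P₂V₂ = 7018 J.
W = (10527 − 7018) / 0.4 = 8774 J.

W ≈ 8.77 kJ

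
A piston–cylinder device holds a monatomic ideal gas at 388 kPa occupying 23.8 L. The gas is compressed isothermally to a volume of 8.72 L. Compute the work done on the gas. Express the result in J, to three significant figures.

Isothermal: W = nRT ln(V₂/V₁) = P₁V₁ ln(V₂/V₁).
P₁V₁ = (388 kPa)(23.8 L) = 9234 J.
W = 9234 × ln(8.72/23.8) = 9234 × -1.004
W_by_gas = -9272 J; work on gas = −W_by = 9272 J.

W ≈ 9270 J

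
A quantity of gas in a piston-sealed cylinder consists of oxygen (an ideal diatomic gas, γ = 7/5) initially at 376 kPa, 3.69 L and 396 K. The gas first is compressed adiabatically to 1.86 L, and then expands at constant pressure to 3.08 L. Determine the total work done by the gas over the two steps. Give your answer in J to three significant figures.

Step 1 (adiabatic): W = (P₁V₁ − P₂V₂)/(γ−1) = (1387 − 1825)/0.4 = -1093 J.
After step 1: P = 981.1 kPa, V = 1.86 L, T = 520.8 K.
Step 2 (isobaric): W = PΔV = (981.1 kPa)(3.08 − 1.86 L) = 1197 J.
W_total = -1093 + 1197 = 103.5 J.

W_total ≈ 103 J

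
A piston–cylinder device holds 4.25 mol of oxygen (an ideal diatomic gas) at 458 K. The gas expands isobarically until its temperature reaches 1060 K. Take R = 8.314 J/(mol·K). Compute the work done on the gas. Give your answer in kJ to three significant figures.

Isobaric: W = P ΔV = nR ΔT.
W = (4.25)(8.314)(1060 − 458) = 21271 J.
Work on gas = −W_by = -21271 J.

W ≈ -21.3 kJ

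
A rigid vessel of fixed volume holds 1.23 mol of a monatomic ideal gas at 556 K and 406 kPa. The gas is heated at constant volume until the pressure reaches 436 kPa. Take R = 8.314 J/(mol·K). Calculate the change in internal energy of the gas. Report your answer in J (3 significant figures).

Constant volume ⇒ W = 0, so Q = ΔU = nCᵥΔT with Cᵥ = 3R/2 = 12.47 J/(mol·K).
At constant V, T₂/T₁ = P₂/P₁ ⇒ ΔT = T₁(P₂/P₁ − 1) = 556·(436/406 − 1) = 41.08 K.
ΔU = (1.23)(12.47)(41.08) = 630.2 J.

ΔU ≈ 630 J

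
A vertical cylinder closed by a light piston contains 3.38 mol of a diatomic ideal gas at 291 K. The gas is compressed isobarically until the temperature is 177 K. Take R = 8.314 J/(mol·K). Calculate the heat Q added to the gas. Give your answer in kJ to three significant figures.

Q ≈ -11.2 kJ

Isobaric: W = nRΔT = (3.38)(8.314)(-114) = -3204 J.
ΔU = nCᵥΔT with Cᵥ = 5R/2: ΔU = (3.38)(20.79)(-114) = -8009 J.
Q = ΔU + W = -8009 − 3204 = -11212 J.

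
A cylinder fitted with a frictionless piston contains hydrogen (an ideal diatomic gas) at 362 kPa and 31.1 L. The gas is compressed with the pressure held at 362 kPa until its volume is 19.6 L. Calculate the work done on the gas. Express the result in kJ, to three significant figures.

W ≈ 4.16 kJ

Isobaric: W = P ΔV.
W = (362 kPa)(19.6 − 31.1 L) = (362)(-11.5) = -4163 J.
Work on gas = −W_by = 4163 J.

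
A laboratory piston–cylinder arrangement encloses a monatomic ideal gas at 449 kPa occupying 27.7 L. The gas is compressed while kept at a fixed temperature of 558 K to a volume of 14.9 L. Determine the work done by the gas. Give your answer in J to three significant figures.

Isothermal: W = nRT ln(V₂/V₁) = P₁V₁ ln(V₂/V₁).
P₁V₁ = (449 kPa)(27.7 L) = 12437 J.
W = 12437 × ln(14.9/27.7) = 12437 × -0.6201
W_by_gas = -7712 J.

W ≈ -7710 J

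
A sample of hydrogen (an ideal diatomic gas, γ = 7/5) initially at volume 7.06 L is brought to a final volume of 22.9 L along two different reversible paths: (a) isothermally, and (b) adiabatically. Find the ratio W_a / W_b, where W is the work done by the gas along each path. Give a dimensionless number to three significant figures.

W_a / W_b ≈ 1.25

Path (a) isothermal: W = P₁V₁ ln(V₂/V₁) → W_a/(P₁V₁) = 1.177.
Path (b) adiabatic: W = P₁V₁(1 − (V₁/V₂)^(γ−1))/(γ−1) → W_b/(P₁V₁) = 0.9386.
W_a / W_b = 1.177 / 0.9386 = 1.254.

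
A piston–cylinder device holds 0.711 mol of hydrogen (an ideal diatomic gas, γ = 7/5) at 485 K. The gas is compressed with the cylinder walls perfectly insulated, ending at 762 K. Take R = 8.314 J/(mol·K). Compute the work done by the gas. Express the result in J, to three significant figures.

Adiabatic ⇒ Q = 0, so W_by = −ΔU = nCᵥ(T₁ − T₂).
Cᵥ = 5R/2 = 20.79 J/(mol·K).
W = (0.711)(20.79)(485 − 762) = -4094 J.

W ≈ -4090 J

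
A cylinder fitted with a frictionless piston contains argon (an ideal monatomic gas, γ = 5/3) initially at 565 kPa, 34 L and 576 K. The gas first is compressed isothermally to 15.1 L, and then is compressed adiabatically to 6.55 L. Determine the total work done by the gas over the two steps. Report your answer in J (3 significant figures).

W_total ≈ -37100 J

Step 1 (isothermal): W = P₁V₁ ln(V₂/V₁) = (19210) ln(15.1/34) = -15592 J.
After step 1: P = 1272 kPa, V = 15.1 L, T = 576 K.
Step 2 (adiabatic): W = (P₁V₁ − P₂V₂)/(γ−1) = (19210 − 33524)/0.667 = -21470 J.
W_total = -15592 − 21470 = -37063 J.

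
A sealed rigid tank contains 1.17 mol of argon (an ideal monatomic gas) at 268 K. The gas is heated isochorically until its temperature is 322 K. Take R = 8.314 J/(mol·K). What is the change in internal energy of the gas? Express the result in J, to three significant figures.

Constant volume ⇒ W = 0, so Q = ΔU = nCᵥΔT with Cᵥ = 3R/2 = 12.47 J/(mol·K).
ΔU = (1.17)(12.47)(322 − 268) = 787.9 J.

ΔU ≈ 788 J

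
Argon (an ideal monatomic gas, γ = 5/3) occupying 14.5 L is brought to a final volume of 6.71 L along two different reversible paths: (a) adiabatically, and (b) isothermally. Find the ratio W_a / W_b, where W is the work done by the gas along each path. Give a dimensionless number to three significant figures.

W_a / W_b ≈ 1.31

Path (a) adiabatic: W = P₁V₁(1 − (V₁/V₂)^(γ−1))/(γ−1) → W_a/(P₁V₁) = -1.007.
Path (b) isothermal: W = P₁V₁ ln(V₂/V₁) → W_b/(P₁V₁) = -0.7705.
W_a / W_b = -1.007 / -0.7705 = 1.307.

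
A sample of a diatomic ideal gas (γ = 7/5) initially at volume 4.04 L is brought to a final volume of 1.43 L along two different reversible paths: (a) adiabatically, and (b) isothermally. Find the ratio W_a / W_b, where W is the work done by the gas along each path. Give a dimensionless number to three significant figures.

W_a / W_b ≈ 1.24

Path (a) adiabatic: W = P₁V₁(1 − (V₁/V₂)^(γ−1))/(γ−1) → W_a/(P₁V₁) = -1.288.
Path (b) isothermal: W = P₁V₁ ln(V₂/V₁) → W_b/(P₁V₁) = -1.039.
W_a / W_b = -1.288 / -1.039 = 1.24.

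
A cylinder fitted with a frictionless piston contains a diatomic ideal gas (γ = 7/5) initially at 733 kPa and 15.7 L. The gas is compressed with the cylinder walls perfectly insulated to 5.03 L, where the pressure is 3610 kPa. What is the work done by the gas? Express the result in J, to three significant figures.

Adiabatic: W = (P₁V₁ − P₂V₂)/(γ − 1) with γ = 7/5.
P₁V₁ = 11508 J, P₂V₂ = 18158 J.
W = (11508 − 18158) / 0.4 = -16626 J.

W ≈ -16600 J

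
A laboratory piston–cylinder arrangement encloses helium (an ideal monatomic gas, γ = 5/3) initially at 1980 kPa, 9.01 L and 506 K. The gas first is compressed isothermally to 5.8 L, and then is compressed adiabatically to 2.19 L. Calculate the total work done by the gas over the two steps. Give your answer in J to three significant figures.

Step 1 (isothermal): W = P₁V₁ ln(V₂/V₁) = (17840) ln(5.8/9.01) = -7858 J.
After step 1: P = 3076 kPa, V = 5.8 L, T = 506 K.
Step 2 (adiabatic): W = (P₁V₁ − P₂V₂)/(γ−1) = (17840 − 34149)/0.667 = -24464 J.
W_total = -7858 − 24464 = -32322 J.

W_total ≈ -32300 J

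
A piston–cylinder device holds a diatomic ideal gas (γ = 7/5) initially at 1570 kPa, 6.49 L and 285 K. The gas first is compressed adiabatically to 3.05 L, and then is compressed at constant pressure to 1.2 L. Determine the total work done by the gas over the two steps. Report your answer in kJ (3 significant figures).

W_total ≈ -17.3 kJ

Step 1 (adiabatic): W = (P₁V₁ − P₂V₂)/(γ−1) = (10189 − 13782)/0.4 = -8983 J.
After step 1: P = 4519 kPa, V = 3.05 L, T = 385.5 K.
Step 2 (isobaric): W = PΔV = (4519 kPa)(1.2 − 3.05 L) = -8360 J.
W_total = -8983 − 8360 = -17342 J.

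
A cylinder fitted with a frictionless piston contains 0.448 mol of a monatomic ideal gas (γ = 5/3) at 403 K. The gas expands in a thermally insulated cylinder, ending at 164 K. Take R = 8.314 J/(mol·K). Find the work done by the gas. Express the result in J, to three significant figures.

W ≈ 1340 J

Adiabatic ⇒ Q = 0, so W_by = −ΔU = nCᵥ(T₁ − T₂).
Cᵥ = 3R/2 = 12.47 J/(mol·K).
W = (0.448)(12.47)(403 − 164) = 1335 J.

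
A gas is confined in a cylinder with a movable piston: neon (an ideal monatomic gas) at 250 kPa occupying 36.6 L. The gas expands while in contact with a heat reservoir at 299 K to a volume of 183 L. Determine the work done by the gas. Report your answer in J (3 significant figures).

Isothermal: W = nRT ln(V₂/V₁) = P₁V₁ ln(V₂/V₁).
P₁V₁ = (250 kPa)(36.6 L) = 9150 J.
W = 9150 × ln(183/36.6) = 9150 × 1.609
W_by_gas = 14726 J.

W ≈ 14700 J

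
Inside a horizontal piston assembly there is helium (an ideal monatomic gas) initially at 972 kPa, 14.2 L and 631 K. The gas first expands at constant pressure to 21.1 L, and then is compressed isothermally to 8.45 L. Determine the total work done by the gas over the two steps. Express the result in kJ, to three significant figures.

Step 1 (isobaric): W = PΔV = (972 kPa)(21.1 − 14.2 L) = 6707 J.
After step 1: P = 972 kPa, V = 21.1 L, T = 937.6 K.
Step 2 (isothermal): W = P₁V₁ ln(V₂/V₁) = (20509) ln(8.45/21.1) = -18768 J.
W_total = 6707 − 18768 = -12061 J.

W_total ≈ -12.1 kJ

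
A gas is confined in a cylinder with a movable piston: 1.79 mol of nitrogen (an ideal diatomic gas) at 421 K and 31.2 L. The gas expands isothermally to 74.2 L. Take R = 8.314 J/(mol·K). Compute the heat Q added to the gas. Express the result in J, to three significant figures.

Isothermal ⇒ ΔU = 0, so Q = W = nRT ln(V₂/V₁).
Q = (1.79)(8.314)(421) ln(74.2/31.2) = 6265 × 0.8663 = 5428 J.

Q ≈ 5430 J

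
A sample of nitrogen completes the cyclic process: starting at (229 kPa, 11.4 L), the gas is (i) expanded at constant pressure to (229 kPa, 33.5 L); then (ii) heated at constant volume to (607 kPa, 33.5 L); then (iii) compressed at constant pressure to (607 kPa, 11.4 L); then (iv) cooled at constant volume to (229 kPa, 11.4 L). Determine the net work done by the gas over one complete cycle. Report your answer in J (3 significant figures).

Constant-volume legs do no work.
W(i) = (229)(33.5 − 11.4) = 5061 J; W(iii) = (607)(11.4 − 33.5) = -13415 J.
W_net = 5061 − 13415 = -8354 J (the counter-clockwise enclosed area).

W_net ≈ -8350 J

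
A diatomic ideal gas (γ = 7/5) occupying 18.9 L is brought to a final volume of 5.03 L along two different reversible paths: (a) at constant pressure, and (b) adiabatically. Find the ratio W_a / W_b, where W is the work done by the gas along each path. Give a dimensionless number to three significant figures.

Path (a) isobaric: W = P₁(V₂ − V₁) → W_a/(P₁V₁) = -0.7339.
Path (b) adiabatic: W = P₁V₁(1 − (V₁/V₂)^(γ−1))/(γ−1) → W_b/(P₁V₁) = -1.745.
W_a / W_b = -0.7339 / -1.745 = 0.4205.

W_a / W_b ≈ 0.421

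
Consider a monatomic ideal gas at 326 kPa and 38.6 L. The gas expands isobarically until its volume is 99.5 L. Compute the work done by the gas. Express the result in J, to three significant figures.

W ≈ 19900 J

Isobaric: W = P ΔV.
W = (326 kPa)(99.5 − 38.6 L) = (326)(60.9) = 19853 J.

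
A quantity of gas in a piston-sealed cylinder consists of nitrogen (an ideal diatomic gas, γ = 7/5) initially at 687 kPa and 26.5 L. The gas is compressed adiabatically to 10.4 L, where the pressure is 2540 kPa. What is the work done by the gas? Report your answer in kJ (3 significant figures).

Adiabatic: W = (P₁V₁ − P₂V₂)/(γ − 1) with γ = 7/5.
P₁V₁ = 18206 J, P₂V₂ = 26416 J.
W = (18206 − 26416) / 0.4 = -20526 J.

W ≈ -20.5 kJ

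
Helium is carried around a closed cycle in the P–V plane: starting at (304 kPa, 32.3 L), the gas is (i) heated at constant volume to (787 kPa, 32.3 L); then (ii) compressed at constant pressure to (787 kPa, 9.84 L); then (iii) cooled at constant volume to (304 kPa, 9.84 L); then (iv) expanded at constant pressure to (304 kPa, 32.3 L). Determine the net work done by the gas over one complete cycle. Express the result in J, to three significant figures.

Constant-volume legs do no work.
W(ii) = (787)(9.84 − 32.3) = -17676 J; W(iv) = (304)(32.3 − 9.84) = 6828 J.
W_net = -17676 + 6828 = -10848 J (the counter-clockwise enclosed area).

W_net ≈ -10800 J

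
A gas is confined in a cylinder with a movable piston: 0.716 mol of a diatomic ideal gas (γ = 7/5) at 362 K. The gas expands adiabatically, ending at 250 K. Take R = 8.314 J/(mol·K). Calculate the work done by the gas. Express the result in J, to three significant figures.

Adiabatic ⇒ Q = 0, so W_by = −ΔU = nCᵥ(T₁ − T₂).
Cᵥ = 5R/2 = 20.79 J/(mol·K).
W = (0.716)(20.79)(362 − 250) = 1667 J.

W ≈ 1670 J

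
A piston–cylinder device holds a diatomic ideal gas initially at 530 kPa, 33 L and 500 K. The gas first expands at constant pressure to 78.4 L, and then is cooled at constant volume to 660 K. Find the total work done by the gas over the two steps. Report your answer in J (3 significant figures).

Step 1 (isobaric): W = PΔV = (530 kPa)(78.4 − 33 L) = 24062 J.
Step 2 (isochoric): W = 0 (constant volume).
W_total = 24062 + 0 = 24062 J.

W_total ≈ 24100 J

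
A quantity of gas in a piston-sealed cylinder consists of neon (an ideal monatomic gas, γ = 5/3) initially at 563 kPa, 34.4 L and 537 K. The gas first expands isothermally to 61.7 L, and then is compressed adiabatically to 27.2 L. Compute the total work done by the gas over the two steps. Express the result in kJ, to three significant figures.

W_total ≈ -9.79 kJ

Step 1 (isothermal): W = P₁V₁ ln(V₂/V₁) = (19367) ln(61.7/34.4) = 11315 J.
After step 1: P = 313.9 kPa, V = 61.7 L, T = 537 K.
Step 2 (adiabatic): W = (P₁V₁ − P₂V₂)/(γ−1) = (19367 − 33436)/0.667 = -21103 J.
W_total = 11315 − 21103 = -9788 J.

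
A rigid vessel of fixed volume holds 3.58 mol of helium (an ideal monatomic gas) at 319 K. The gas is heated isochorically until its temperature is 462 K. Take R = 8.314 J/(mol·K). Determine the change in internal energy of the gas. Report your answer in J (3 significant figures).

ΔU ≈ 6380 J

Constant volume ⇒ W = 0, so Q = ΔU = nCᵥΔT with Cᵥ = 3R/2 = 12.47 J/(mol·K).
ΔU = (3.58)(12.47)(462 − 319) = 6384 J.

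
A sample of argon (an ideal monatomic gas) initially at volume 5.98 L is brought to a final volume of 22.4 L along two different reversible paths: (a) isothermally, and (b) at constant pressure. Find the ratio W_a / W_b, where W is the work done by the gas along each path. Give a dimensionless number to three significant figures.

Path (a) isothermal: W = P₁V₁ ln(V₂/V₁) → W_a/(P₁V₁) = 1.321.
Path (b) isobaric: W = P₁(V₂ − V₁) → W_b/(P₁V₁) = 2.746.
W_a / W_b = 1.321 / 2.746 = 0.481.

W_a / W_b ≈ 0.481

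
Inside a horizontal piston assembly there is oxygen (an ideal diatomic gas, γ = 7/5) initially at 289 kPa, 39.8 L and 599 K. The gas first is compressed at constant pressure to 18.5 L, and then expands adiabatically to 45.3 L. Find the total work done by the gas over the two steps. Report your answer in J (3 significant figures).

W_total ≈ -2130 J

Step 1 (isobaric): W = PΔV = (289 kPa)(18.5 − 39.8 L) = -6156 J.
After step 1: P = 289 kPa, V = 18.5 L, T = 278.4 K.
Step 2 (adiabatic): W = (P₁V₁ − P₂V₂)/(γ−1) = (5346 − 3737)/0.4 = 4024 J.
W_total = -6156 + 4024 = -2131 J.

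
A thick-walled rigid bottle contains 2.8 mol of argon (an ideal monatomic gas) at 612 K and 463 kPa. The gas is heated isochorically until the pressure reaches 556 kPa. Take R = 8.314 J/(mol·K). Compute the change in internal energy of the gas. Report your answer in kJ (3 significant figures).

Constant volume ⇒ W = 0, so Q = ΔU = nCᵥΔT with Cᵥ = 3R/2 = 12.47 J/(mol·K).
At constant V, T₂/T₁ = P₂/P₁ ⇒ ΔT = T₁(P₂/P₁ − 1) = 612·(556/463 − 1) = 122.9 K.
ΔU = (2.8)(12.47)(122.9) = 4293 J.

ΔU ≈ 4.29 kJ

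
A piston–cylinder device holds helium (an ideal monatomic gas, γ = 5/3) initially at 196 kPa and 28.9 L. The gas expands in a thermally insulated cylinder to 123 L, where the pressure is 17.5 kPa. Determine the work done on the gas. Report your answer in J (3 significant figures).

W ≈ -5270 J

Adiabatic: W = (P₁V₁ − P₂V₂)/(γ − 1) with γ = 5/3.
P₁V₁ = 5664 J, P₂V₂ = 2152 J.
W = (5664 − 2152) / 0.6667 = 5268 J.
Work on gas = −W_by = -5268 J.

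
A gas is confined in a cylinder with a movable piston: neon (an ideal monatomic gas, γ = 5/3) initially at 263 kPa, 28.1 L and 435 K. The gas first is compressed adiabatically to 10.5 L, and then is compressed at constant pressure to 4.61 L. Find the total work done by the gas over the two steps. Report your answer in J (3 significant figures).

W_total ≈ -18300 J

Step 1 (adiabatic): W = (P₁V₁ − P₂V₂)/(γ−1) = (7390 − 14245)/0.667 = -10283 J.
After step 1: P = 1357 kPa, V = 10.5 L, T = 838.5 K.
Step 2 (isobaric): W = PΔV = (1357 kPa)(4.61 − 10.5 L) = -7991 J.
W_total = -10283 − 7991 = -18274 J.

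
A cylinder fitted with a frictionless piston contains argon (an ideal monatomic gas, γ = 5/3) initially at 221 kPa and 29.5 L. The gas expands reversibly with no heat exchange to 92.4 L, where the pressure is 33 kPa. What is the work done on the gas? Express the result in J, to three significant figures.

Adiabatic: W = (P₁V₁ − P₂V₂)/(γ − 1) with γ = 5/3.
P₁V₁ = 6520 J, P₂V₂ = 3049 J.
W = (6520 − 3049) / 0.6667 = 5205 J.
Work on gas = −W_by = -5205 J.

W ≈ -5210 J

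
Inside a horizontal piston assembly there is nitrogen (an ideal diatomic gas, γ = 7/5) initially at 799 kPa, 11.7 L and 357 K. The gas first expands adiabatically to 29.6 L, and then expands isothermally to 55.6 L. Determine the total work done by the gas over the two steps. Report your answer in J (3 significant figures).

W_total ≈ 11300 J

Step 1 (adiabatic): W = (P₁V₁ − P₂V₂)/(γ−1) = (9348 − 6449)/0.4 = 7248 J.
After step 1: P = 217.9 kPa, V = 29.6 L, T = 246.3 K.
Step 2 (isothermal): W = P₁V₁ ln(V₂/V₁) = (6449) ln(55.6/29.6) = 4065 J.
W_total = 7248 + 4065 = 11314 J.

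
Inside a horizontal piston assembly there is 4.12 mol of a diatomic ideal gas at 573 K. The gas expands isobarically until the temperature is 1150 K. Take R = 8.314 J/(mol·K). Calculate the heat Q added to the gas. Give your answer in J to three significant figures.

Q ≈ 69200 J

Isobaric: W = nRΔT = (4.12)(8.314)(577) = 19764 J.
ΔU = nCᵥΔT with Cᵥ = 5R/2: ΔU = (4.12)(20.79)(577) = 49411 J.
Q = ΔU + W = 49411 + 19764 = 69175 J.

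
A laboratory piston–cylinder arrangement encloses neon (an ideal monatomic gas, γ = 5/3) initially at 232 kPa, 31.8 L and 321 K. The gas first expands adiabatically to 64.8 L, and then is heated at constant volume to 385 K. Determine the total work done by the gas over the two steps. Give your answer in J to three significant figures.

Step 1 (adiabatic): W = (P₁V₁ − P₂V₂)/(γ−1) = (7378 − 4590)/0.667 = 4181 J.
Step 2 (isochoric): W = 0 (constant volume).
W_total = 4181 + 0 = 4181 J.

W_total ≈ 4180 J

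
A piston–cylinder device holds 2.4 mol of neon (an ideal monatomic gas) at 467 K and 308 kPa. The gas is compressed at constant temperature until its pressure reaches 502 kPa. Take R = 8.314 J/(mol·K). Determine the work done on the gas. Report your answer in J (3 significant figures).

W ≈ 4550 J

Isothermal process: W = nRT ln(V₂/V₁) = nRT ln(P₁/P₂).
W = (2.4)(8.314)(467) × ln(308/502)
  = 9318 × ln(0.6135) = 9318 × -0.4885
W_by_gas = -4552 J; work on gas = −W_by = 4552 J.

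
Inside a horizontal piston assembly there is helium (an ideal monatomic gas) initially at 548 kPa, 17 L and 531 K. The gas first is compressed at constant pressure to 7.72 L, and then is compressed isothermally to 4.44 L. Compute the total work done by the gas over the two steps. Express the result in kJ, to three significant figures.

W_total ≈ -7.43 kJ

Step 1 (isobaric): W = PΔV = (548 kPa)(7.72 − 17 L) = -5085 J.
After step 1: P = 548 kPa, V = 7.72 L, T = 241.1 K.
Step 2 (isothermal): W = P₁V₁ ln(V₂/V₁) = (4231) ln(4.44/7.72) = -2340 J.
W_total = -5085 − 2340 = -7426 J.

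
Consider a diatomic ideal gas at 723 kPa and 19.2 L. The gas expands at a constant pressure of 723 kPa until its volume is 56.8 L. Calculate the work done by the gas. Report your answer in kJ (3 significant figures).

Isobaric: W = P ΔV.
W = (723 kPa)(56.8 − 19.2 L) = (723)(37.6) = 27185 J.

W ≈ 27.2 kJ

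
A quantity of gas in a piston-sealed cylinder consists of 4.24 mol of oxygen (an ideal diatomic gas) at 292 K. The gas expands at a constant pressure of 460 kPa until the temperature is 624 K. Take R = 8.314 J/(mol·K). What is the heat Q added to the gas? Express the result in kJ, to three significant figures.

Isobaric: W = nRΔT = (4.24)(8.314)(332) = 11703 J.
ΔU = nCᵥΔT with Cᵥ = 5R/2: ΔU = (4.24)(20.79)(332) = 29259 J.
Q = ΔU + W = 29259 + 11703 = 40962 J.

Q ≈ 41.0 kJ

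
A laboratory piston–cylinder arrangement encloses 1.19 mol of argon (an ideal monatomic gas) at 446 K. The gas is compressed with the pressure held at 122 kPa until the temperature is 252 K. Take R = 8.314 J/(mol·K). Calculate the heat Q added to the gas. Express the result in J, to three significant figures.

Isobaric: W = nRΔT = (1.19)(8.314)(-194) = -1919 J.
ΔU = nCᵥΔT with Cᵥ = 3R/2: ΔU = (1.19)(12.47)(-194) = -2879 J.
Q = ΔU + W = -2879 − 1919 = -4798 J.

Q ≈ -4800 J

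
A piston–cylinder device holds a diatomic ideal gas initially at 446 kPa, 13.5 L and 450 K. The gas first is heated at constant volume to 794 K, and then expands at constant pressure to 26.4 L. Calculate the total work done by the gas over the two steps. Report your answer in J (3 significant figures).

W_total ≈ 10200 J

Step 1 (isochoric): W = 0 (constant volume).
After step 1: P = 786.9 kPa (V unchanged).
Step 2 (isobaric): W = PΔV = (786.9 kPa)(26.4 − 13.5 L) = 10152 J.
W_total = 0 + 10152 = 10152 J.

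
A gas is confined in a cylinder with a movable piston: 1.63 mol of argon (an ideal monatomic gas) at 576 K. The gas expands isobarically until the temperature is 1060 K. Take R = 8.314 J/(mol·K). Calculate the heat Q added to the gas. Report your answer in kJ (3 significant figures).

Q ≈ 16.4 kJ

Isobaric: W = nRΔT = (1.63)(8.314)(484) = 6559 J.
ΔU = nCᵥΔT with Cᵥ = 3R/2: ΔU = (1.63)(12.47)(484) = 9839 J.
Q = ΔU + W = 9839 + 6559 = 16398 J.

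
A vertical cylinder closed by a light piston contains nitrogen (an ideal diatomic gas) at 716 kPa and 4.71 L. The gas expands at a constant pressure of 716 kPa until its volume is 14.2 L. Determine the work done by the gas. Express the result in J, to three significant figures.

Isobaric: W = P ΔV.
W = (716 kPa)(14.2 − 4.71 L) = (716)(9.49) = 6795 J.

W ≈ 6790 J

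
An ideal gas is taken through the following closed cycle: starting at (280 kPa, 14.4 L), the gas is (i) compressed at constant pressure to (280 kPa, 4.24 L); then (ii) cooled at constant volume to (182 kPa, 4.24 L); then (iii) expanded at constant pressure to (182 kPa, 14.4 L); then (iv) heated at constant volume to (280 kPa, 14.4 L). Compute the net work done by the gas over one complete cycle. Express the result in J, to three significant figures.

W_net ≈ -996 J

Constant-volume legs do no work.
W(i) = (280)(4.24 − 14.4) = -2845 J; W(iii) = (182)(14.4 − 4.24) = 1849 J.
W_net = -2845 + 1849 = -995.7 J (the counter-clockwise enclosed area).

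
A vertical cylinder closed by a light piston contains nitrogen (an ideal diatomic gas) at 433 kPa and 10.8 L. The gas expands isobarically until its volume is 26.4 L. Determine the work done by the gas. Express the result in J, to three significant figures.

Isobaric: W = P ΔV.
W = (433 kPa)(26.4 − 10.8 L) = (433)(15.6) = 6755 J.

W ≈ 6750 J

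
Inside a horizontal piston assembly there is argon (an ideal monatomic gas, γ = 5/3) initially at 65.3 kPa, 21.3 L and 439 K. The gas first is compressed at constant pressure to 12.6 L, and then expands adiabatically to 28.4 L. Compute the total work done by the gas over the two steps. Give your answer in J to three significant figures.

Step 1 (isobaric): W = PΔV = (65.3 kPa)(12.6 − 21.3 L) = -568.1 J.
After step 1: P = 65.3 kPa, V = 12.6 L, T = 259.7 K.
Step 2 (adiabatic): W = (P₁V₁ − P₂V₂)/(γ−1) = (822.8 − 478.6)/0.667 = 516.2 J.
W_total = -568.1 + 516.2 = -51.86 J.

W_total ≈ -51.9 J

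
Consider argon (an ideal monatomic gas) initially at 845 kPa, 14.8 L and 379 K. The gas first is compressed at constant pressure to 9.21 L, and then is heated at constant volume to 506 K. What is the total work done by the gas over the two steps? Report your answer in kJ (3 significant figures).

W_total ≈ -4.72 kJ

Step 1 (isobaric): W = PΔV = (845 kPa)(9.21 − 14.8 L) = -4724 J.
Step 2 (isochoric): W = 0 (constant volume).
W_total = -4724 + 0 = -4724 J.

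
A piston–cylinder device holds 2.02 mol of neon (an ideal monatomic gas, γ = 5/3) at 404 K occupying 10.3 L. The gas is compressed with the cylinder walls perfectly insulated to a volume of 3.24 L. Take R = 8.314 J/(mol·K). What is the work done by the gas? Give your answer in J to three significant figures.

Adiabatic: TV^(γ−1) = const with γ = 5/3.
T₂ = T₁ (V₁/V₂)^(γ−1) = 404 × (10.3/3.24)^0.667 = 404 × 2.162 = 873.5 K.
W_by = nCᵥ(T₁ − T₂) = (2.02)(12.47)(404 − 873.5) = -11826 J.

W ≈ -11800 J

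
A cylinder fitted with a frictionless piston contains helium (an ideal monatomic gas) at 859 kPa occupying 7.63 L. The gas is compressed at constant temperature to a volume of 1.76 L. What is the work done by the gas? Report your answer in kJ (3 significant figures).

Isothermal: W = nRT ln(V₂/V₁) = P₁V₁ ln(V₂/V₁).
P₁V₁ = (859 kPa)(7.63 L) = 6554 J.
W = 6554 × ln(1.76/7.63) = 6554 × -1.467
W_by_gas = -9613 J.

W ≈ -9.61 kJ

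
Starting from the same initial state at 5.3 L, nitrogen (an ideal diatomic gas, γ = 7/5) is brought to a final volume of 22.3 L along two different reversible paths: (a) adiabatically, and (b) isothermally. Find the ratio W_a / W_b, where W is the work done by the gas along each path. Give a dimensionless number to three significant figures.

W_a / W_b ≈ 0.761

Path (a) adiabatic: W = P₁V₁(1 − (V₁/V₂)^(γ−1))/(γ−1) → W_a/(P₁V₁) = 1.093.
Path (b) isothermal: W = P₁V₁ ln(V₂/V₁) → W_b/(P₁V₁) = 1.437.
W_a / W_b = 1.093 / 1.437 = 0.7606.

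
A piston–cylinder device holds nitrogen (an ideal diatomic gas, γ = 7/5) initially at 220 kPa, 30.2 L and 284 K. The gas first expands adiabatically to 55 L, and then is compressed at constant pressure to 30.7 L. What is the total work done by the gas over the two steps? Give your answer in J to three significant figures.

Step 1 (adiabatic): W = (P₁V₁ − P₂V₂)/(γ−1) = (6644 − 5227)/0.4 = 3541 J.
After step 1: P = 95.04 kPa, V = 55 L, T = 223.4 K.
Step 2 (isobaric): W = PΔV = (95.04 kPa)(30.7 − 55 L) = -2310 J.
W_total = 3541 − 2310 = 1232 J.

W_total ≈ 1230 J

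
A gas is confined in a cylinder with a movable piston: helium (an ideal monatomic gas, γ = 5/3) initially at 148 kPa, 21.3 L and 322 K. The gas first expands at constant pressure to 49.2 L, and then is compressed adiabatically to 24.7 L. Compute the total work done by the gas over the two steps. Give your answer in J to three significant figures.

W_total ≈ -2240 J

Step 1 (isobaric): W = PΔV = (148 kPa)(49.2 − 21.3 L) = 4129 J.
After step 1: P = 148 kPa, V = 49.2 L, T = 743.8 K.
Step 2 (adiabatic): W = (P₁V₁ − P₂V₂)/(γ−1) = (7282 − 11528)/0.667 = -6369 J.
W_total = 4129 − 6369 = -2240 J.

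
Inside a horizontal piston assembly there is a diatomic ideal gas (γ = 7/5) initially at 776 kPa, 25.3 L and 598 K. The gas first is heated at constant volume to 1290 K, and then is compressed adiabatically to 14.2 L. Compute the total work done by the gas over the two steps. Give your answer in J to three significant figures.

Step 1 (isochoric): W = 0 (constant volume).
After step 1: P = 1674 kPa (V unchanged).
Step 2 (adiabatic): W = (P₁V₁ − P₂V₂)/(γ−1) = (42352 − 53359)/0.4 = -27517 J.
W_total = 0 − 27517 = -27517 J.

W_total ≈ -27500 J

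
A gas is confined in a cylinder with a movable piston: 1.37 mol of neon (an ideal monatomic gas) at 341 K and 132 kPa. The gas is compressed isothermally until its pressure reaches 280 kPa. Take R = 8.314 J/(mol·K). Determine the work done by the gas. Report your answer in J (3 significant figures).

W ≈ -2920 J

Isothermal process: W = nRT ln(V₂/V₁) = nRT ln(P₁/P₂).
W = (1.37)(8.314)(341) × ln(132/280)
  = 3884 × ln(0.4714) = 3884 × -0.752
W_by_gas = -2921 J.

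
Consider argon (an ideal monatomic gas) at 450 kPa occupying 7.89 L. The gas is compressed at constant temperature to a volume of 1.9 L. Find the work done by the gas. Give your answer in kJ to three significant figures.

W ≈ -5.05 kJ

Isothermal: W = nRT ln(V₂/V₁) = P₁V₁ ln(V₂/V₁).
P₁V₁ = (450 kPa)(7.89 L) = 3550 J.
W = 3550 × ln(1.9/7.89) = 3550 × -1.424
W_by_gas = -5055 J.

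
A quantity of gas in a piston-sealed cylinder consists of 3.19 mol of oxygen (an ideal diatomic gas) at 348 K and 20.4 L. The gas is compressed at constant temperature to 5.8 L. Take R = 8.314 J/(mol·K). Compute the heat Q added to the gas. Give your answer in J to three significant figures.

Isothermal ⇒ ΔU = 0, so Q = W = nRT ln(V₂/V₁).
Q = (3.19)(8.314)(348) ln(5.8/20.4) = 9230 × -1.258 = -11608 J.

Q ≈ -11600 J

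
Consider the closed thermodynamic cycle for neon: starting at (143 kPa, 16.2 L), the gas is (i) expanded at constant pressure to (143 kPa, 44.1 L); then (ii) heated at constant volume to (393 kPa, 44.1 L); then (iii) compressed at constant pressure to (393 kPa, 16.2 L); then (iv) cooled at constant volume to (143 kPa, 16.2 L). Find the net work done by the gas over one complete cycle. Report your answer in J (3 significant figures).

Constant-volume legs do no work.
W(i) = (143)(44.1 − 16.2) = 3990 J; W(iii) = (393)(16.2 − 44.1) = -10965 J.
W_net = 3990 − 10965 = -6975 J (the counter-clockwise enclosed area).

W_net ≈ -6980 J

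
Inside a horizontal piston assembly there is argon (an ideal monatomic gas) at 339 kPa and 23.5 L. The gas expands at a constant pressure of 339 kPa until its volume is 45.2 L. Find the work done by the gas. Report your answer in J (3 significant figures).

Isobaric: W = P ΔV.
W = (339 kPa)(45.2 − 23.5 L) = (339)(21.7) = 7356 J.

W ≈ 7360 J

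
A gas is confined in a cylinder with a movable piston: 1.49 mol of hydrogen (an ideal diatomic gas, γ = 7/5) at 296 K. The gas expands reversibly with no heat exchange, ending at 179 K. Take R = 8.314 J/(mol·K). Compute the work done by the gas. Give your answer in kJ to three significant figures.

W ≈ 3.62 kJ

Adiabatic ⇒ Q = 0, so W_by = −ΔU = nCᵥ(T₁ − T₂).
Cᵥ = 5R/2 = 20.79 J/(mol·K).
W = (1.49)(20.79)(296 − 179) = 3623 J.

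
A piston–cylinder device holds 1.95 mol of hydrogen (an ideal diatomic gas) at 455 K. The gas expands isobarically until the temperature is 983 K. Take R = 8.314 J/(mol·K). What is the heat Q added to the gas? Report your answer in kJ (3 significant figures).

Q ≈ 30.0 kJ

Isobaric: W = nRΔT = (1.95)(8.314)(528) = 8560 J.
ΔU = nCᵥΔT with Cᵥ = 5R/2: ΔU = (1.95)(20.79)(528) = 21400 J.
Q = ΔU + W = 21400 + 8560 = 29960 J.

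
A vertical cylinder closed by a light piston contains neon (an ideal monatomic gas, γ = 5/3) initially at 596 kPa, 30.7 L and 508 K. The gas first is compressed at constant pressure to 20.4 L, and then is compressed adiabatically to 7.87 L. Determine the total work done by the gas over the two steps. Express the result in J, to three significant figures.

W_total ≈ -22300 J

Step 1 (isobaric): W = PΔV = (596 kPa)(20.4 − 30.7 L) = -6139 J.
After step 1: P = 596 kPa, V = 20.4 L, T = 337.6 K.
Step 2 (adiabatic): W = (P₁V₁ − P₂V₂)/(γ−1) = (12158 − 22943)/0.667 = -16177 J.
W_total = -6139 − 16177 = -22315 J.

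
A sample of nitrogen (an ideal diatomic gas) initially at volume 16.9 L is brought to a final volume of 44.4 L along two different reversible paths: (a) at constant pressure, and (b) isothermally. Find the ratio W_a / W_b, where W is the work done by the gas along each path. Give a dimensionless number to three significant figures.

Path (a) isobaric: W = P₁(V₂ − V₁) → W_a/(P₁V₁) = 1.627.
Path (b) isothermal: W = P₁V₁ ln(V₂/V₁) → W_b/(P₁V₁) = 0.9659.
W_a / W_b = 1.627 / 0.9659 = 1.685.

W_a / W_b ≈ 1.68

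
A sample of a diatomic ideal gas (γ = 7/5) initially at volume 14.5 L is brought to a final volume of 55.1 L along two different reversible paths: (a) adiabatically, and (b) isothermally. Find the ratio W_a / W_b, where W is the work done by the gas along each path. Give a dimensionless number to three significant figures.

W_a / W_b ≈ 0.775

Path (a) adiabatic: W = P₁V₁(1 − (V₁/V₂)^(γ−1))/(γ−1) → W_a/(P₁V₁) = 1.034.
Path (b) isothermal: W = P₁V₁ ln(V₂/V₁) → W_b/(P₁V₁) = 1.335.
W_a / W_b = 1.034 / 1.335 = 0.7748.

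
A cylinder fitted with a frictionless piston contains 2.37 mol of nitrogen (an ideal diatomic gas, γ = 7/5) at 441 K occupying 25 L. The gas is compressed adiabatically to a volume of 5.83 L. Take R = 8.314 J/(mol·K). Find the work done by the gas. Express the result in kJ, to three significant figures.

Adiabatic: TV^(γ−1) = const with γ = 7/5.
T₂ = T₁ (V₁/V₂)^(γ−1) = 441 × (25/5.83)^0.4 = 441 × 1.79 = 789.5 K.
W_by = nCᵥ(T₁ − T₂) = (2.37)(20.79)(441 − 789.5) = -17167 J.

W ≈ -17.2 kJ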